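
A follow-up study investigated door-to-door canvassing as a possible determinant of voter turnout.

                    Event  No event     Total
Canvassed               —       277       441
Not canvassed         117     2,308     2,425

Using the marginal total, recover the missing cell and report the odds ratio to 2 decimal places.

11.68

The missing cell is in the exposed row: 441 − 277 = 164.
So a = 164, b = 277, c = 117, d = 2308.
OR = (a·d)/(b·c) = (164 × 2308) / (277 × 117) = 378512 / 32409 = 11.67922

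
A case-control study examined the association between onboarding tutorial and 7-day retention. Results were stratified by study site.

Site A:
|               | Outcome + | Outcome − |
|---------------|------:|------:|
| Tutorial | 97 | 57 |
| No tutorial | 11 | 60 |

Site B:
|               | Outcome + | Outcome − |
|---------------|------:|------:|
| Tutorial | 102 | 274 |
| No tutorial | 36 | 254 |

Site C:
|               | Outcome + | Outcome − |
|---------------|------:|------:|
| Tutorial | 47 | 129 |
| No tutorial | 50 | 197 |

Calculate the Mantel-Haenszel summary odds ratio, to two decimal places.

2.64

OR_MH = Σ(aᵢdᵢ/nᵢ) / Σ(bᵢcᵢ/nᵢ), where nᵢ is the stratum total.
Stratum 1 (Site A): n = 225; a·d/n = 97·60/225 = 25.8667; b·c/n = 57·11/225 = 2.7867
Stratum 2 (Site B): n = 666; a·d/n = 102·254/666 = 38.9009; b·c/n = 274·36/666 = 14.8108
Stratum 3 (Site C): n = 423; a·d/n = 47·197/423 = 21.8889; b·c/n = 129·50/423 = 15.2482
OR_MH = (25.8667 + 38.9009 + 21.8889) / (2.7867 + 14.8108 + 15.2482) = 86.6565 / 32.8457 = 2.63829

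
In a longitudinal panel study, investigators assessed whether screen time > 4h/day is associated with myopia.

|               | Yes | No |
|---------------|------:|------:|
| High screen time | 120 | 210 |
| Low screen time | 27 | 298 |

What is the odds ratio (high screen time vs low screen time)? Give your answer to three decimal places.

Cells: a = 120, b = 210, c = 27, d = 298.
OR = (a·d)/(b·c) = (120 × 298) / (210 × 27) = 35760 / 5670 = 6.30688
The odds of myopia are about 6.31 times as high in the high screen time group.

6.307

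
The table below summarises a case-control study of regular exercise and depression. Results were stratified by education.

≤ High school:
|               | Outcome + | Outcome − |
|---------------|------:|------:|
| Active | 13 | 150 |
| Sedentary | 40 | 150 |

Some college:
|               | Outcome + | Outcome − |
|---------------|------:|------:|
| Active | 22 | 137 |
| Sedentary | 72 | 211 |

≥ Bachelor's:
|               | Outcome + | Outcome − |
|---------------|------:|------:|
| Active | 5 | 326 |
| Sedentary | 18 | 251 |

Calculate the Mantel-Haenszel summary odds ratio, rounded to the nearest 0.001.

OR_MH = Σ(aᵢdᵢ/nᵢ) / Σ(bᵢcᵢ/nᵢ), where nᵢ is the stratum total.
Stratum 1 (≤ High school): n = 353; a·d/n = 13·150/353 = 5.5241; b·c/n = 150·40/353 = 16.9972
Stratum 2 (Some college): n = 442; a·d/n = 22·211/442 = 10.5023; b·c/n = 137·72/442 = 22.3167
Stratum 3 (≥ Bachelor's): n = 600; a·d/n = 5·251/600 = 2.0917; b·c/n = 326·18/600 = 9.7800
OR_MH = (5.5241 + 10.5023 + 2.0917) / (16.9972 + 22.3167 + 9.7800) = 18.1180 / 49.0939 = 0.36905

0.369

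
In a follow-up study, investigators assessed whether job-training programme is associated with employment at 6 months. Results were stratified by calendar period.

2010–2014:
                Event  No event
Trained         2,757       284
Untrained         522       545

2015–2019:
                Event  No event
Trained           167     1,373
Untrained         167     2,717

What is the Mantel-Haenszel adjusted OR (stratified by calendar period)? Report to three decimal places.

5.327

OR_MH = Σ(aᵢdᵢ/nᵢ) / Σ(bᵢcᵢ/nᵢ), where nᵢ is the stratum total.
Stratum 1 (2010–2014): n = 4108; a·d/n = 2757·545/4108 = 365.7656; b·c/n = 284·522/4108 = 36.0876
Stratum 2 (2015–2019): n = 4424; a·d/n = 167·2717/4424 = 102.5631; b·c/n = 1373·167/4424 = 51.8289
OR_MH = (365.7656 + 102.5631) / (36.0876 + 51.8289) = 468.3286 / 87.9165 = 5.32697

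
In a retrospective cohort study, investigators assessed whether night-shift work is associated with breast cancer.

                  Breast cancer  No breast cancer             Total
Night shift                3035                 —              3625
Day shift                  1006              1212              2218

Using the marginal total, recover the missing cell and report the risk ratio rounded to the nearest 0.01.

The missing cell is in the exposed row: 3625 − 3035 = 590.
So a = 3035, b = 590, c = 1006, d = 1212.
RR = [a/(a+b)] / [c/(c+d)] = (3035/3625) / (1006/2218) = 0.83724/0.45356 = 1.84593

1.85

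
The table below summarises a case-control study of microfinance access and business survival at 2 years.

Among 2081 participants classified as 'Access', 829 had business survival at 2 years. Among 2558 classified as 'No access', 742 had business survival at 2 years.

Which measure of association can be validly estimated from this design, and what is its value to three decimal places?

1.621

From the description: a = 829, b = 1252, c = 742, d = 1816.
This is a case-control study: participants were sampled on outcome status, so risks in the source population cannot be estimated directly — relative risk is not valid here. The odds ratio is the appropriate measure.
OR = (a·d)/(b·c) = (829 × 1816) / (1252 × 742) = 1505464 / 928984 = 1.62055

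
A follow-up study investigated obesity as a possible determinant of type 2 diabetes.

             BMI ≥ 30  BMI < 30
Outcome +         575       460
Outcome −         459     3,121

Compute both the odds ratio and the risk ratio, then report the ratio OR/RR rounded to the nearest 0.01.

1.96

Reading the table with exposure as columns: a = 575 (BMI ≥ 30, case), b = 459 (BMI ≥ 30, non-case), c = 460 (BMI < 30, case), d = 3121.
OR = (575·3121)/(459·460) = 1794575/211140 = 8.49946
Risk in exposed = 575/1034 = 0.55609; risk in unexposed = 460/3581 = 0.12846; RR = 4.32906
OR/RR = 8.49946 / 4.32906 = 1.96335
The outcome is not rare, so the OR lies further from 1 than the RR.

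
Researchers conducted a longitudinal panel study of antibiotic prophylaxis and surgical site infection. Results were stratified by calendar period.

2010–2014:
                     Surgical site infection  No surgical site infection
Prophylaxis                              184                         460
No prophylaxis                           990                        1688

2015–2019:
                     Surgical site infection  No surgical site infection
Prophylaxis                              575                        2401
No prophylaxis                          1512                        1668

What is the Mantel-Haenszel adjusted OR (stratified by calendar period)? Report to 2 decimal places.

0.34

OR_MH = Σ(aᵢdᵢ/nᵢ) / Σ(bᵢcᵢ/nᵢ), where nᵢ is the stratum total.
Stratum 1 (2010–2014): n = 3322; a·d/n = 184·1688/3322 = 93.4955; b·c/n = 460·990/3322 = 137.0861
Stratum 2 (2015–2019): n = 6156; a·d/n = 575·1668/6156 = 155.7992; b·c/n = 2401·1512/6156 = 589.7193
OR_MH = (93.4955 + 155.7992) / (137.0861 + 589.7193) = 249.2947 / 726.8054 = 0.34300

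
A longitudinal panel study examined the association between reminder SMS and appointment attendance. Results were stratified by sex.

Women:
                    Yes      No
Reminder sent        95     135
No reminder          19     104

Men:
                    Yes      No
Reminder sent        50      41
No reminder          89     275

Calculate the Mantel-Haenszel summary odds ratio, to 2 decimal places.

OR_MH = Σ(aᵢdᵢ/nᵢ) / Σ(bᵢcᵢ/nᵢ), where nᵢ is the stratum total.
Stratum 1 (Women): n = 353; a·d/n = 95·104/353 = 27.9887; b·c/n = 135·19/353 = 7.2663
Stratum 2 (Men): n = 455; a·d/n = 50·275/455 = 30.2198; b·c/n = 41·89/455 = 8.0198
OR_MH = (27.9887 + 30.2198) / (7.2663 + 8.0198) = 58.2084 / 15.2861 = 3.80794

3.81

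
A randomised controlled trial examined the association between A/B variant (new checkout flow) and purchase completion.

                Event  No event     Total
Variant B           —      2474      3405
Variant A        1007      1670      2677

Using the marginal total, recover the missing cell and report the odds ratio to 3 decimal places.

0.624

The missing cell is in the exposed row: 3405 − 2474 = 931.
So a = 931, b = 2474, c = 1007, d = 1670.
OR = (a·d)/(b·c) = (931 × 1670) / (2474 × 1007) = 1554770 / 2491318 = 0.62408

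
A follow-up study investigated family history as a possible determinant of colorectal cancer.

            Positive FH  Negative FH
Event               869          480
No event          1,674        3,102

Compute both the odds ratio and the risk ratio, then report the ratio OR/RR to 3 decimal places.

1.316

Reading the table with exposure as columns: a = 869 (Positive FH, case), b = 1674 (Positive FH, non-case), c = 480 (Negative FH, case), d = 3102.
OR = (869·3102)/(1674·480) = 2695638/803520 = 3.35479
Risk in exposed = 869/2543 = 0.34172; risk in unexposed = 480/3582 = 0.13400; RR = 2.55010
OR/RR = 3.35479 / 2.55010 = 1.31555
The outcome is not rare, so the OR lies further from 1 than the RR.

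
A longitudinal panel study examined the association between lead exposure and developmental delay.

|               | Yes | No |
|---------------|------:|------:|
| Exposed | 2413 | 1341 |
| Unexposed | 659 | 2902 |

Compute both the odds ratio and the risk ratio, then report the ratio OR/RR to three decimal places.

2.281

Cells: a = 2413, b = 1341, c = 659, d = 2902.
OR = (2413·2902)/(1341·659) = 7002526/883719 = 7.92393
Risk in exposed = 2413/3754 = 0.64278; risk in unexposed = 659/3561 = 0.18506; RR = 3.47336
OR/RR = 7.92393 / 3.47336 = 2.28134
The outcome is not rare, so the OR lies further from 1 than the RR.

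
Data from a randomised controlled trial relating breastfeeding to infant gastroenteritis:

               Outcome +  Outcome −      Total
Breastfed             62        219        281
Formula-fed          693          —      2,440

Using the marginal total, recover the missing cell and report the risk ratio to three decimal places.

0.777

The missing cell is in the unexposed row: 2440 − 693 = 1747.
So a = 62, b = 219, c = 693, d = 1747.
RR = [a/(a+b)] / [c/(c+d)] = (62/281) / (693/2440) = 0.22064/0.28402 = 0.77686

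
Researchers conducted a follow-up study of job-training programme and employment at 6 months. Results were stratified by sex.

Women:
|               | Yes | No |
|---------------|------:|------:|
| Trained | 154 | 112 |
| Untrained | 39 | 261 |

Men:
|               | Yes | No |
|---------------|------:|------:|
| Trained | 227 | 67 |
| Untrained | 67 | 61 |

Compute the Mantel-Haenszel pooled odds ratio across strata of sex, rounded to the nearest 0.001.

OR_MH = Σ(aᵢdᵢ/nᵢ) / Σ(bᵢcᵢ/nᵢ), where nᵢ is the stratum total.
Stratum 1 (Women): n = 566; a·d/n = 154·261/566 = 71.0141; b·c/n = 112·39/566 = 7.7173
Stratum 2 (Men): n = 422; a·d/n = 227·61/422 = 32.8128; b·c/n = 67·67/422 = 10.6374
OR_MH = (71.0141 + 32.8128) / (7.7173 + 10.6374) = 103.8269 / 18.3548 = 5.65668

5.657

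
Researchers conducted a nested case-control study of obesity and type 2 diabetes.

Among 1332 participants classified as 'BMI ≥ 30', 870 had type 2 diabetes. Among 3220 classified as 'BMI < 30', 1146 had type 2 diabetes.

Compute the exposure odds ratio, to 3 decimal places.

From the description: a = 870, b = 462, c = 1146, d = 2074.
OR = (a·d)/(b·c) = (870 × 2074) / (462 × 1146) = 1804380 / 529452 = 3.40801
The odds of type 2 diabetes are about 3.41 times as high in the bmi ≥ 30 group.

3.408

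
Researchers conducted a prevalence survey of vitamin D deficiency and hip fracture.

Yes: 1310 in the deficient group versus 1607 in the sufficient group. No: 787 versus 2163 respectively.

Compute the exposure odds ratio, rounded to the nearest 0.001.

2.240

From the description: a = 1310, b = 787, c = 1607, d = 2163.
OR = (a·d)/(b·c) = (1310 × 2163) / (787 × 1607) = 2833530 / 1264709 = 2.24046
The odds of hip fracture are about 2.24 times as high in the deficient group.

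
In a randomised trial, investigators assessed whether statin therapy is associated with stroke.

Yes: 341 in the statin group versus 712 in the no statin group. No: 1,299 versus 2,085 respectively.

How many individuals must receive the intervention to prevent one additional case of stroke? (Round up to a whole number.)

Risk in treated group = 341/1640 = 0.20793; risk in control = 712/2797 = 0.25456.
Absolute risk reduction = 0.25456 − 0.20793 = 0.04663
NNT = 1 / ARR = 1 / 0.04663 = 21.445 → round up → 22

22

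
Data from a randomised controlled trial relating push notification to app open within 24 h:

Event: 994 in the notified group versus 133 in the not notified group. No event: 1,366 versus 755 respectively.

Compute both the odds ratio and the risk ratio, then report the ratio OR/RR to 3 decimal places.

From the description: a = 994, b = 1366, c = 133, d = 755.
OR = (994·755)/(1366·133) = 750470/181678 = 4.13077
Risk in exposed = 994/2360 = 0.42119; risk in unexposed = 133/888 = 0.14977; RR = 2.81213
OR/RR = 4.13077 / 2.81213 = 1.46891
The outcome is not rare, so the OR lies further from 1 than the RR.

1.469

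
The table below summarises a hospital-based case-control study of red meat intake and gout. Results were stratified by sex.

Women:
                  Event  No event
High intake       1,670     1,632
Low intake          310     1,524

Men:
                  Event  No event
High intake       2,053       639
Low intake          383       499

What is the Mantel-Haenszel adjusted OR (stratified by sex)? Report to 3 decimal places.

OR_MH = Σ(aᵢdᵢ/nᵢ) / Σ(bᵢcᵢ/nᵢ), where nᵢ is the stratum total.
Stratum 1 (Women): n = 5136; a·d/n = 1670·1524/5136 = 495.5374; b·c/n = 1632·310/5136 = 98.5047
Stratum 2 (Men): n = 3574; a·d/n = 2053·499/3574 = 286.6388; b·c/n = 639·383/3574 = 68.4771
OR_MH = (495.5374 + 286.6388) / (98.5047 + 68.4771) = 782.1762 / 166.9817 = 4.68420

4.684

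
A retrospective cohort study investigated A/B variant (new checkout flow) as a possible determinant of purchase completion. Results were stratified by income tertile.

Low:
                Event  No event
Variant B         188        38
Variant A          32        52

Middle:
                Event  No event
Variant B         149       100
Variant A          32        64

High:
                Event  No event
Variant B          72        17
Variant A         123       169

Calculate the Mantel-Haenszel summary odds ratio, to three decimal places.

4.876

OR_MH = Σ(aᵢdᵢ/nᵢ) / Σ(bᵢcᵢ/nᵢ), where nᵢ is the stratum total.
Stratum 1 (Low): n = 310; a·d/n = 188·52/310 = 31.5355; b·c/n = 38·32/310 = 3.9226
Stratum 2 (Middle): n = 345; a·d/n = 149·64/345 = 27.6406; b·c/n = 100·32/345 = 9.2754
Stratum 3 (High): n = 381; a·d/n = 72·169/381 = 31.9370; b·c/n = 17·123/381 = 5.4882
OR_MH = (31.5355 + 27.6406 + 31.9370) / (3.9226 + 9.2754 + 5.4882) = 91.1131 / 18.6861 = 4.87597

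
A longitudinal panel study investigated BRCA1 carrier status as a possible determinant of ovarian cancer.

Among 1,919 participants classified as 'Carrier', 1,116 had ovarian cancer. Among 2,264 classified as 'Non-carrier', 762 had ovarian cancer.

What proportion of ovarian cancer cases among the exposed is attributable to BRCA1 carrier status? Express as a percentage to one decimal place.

42.1

From the description: a = 1116, b = 803, c = 762, d = 1502.
Risk in exposed = 1116/1919 = 0.58155; risk in unexposed = 762/2264 = 0.33657.
RR = 0.58155/0.33657 = 1.72787
AR% = (RR − 1)/RR × 100 = (1.72787 − 1)/1.72787 × 100 = 42.1252%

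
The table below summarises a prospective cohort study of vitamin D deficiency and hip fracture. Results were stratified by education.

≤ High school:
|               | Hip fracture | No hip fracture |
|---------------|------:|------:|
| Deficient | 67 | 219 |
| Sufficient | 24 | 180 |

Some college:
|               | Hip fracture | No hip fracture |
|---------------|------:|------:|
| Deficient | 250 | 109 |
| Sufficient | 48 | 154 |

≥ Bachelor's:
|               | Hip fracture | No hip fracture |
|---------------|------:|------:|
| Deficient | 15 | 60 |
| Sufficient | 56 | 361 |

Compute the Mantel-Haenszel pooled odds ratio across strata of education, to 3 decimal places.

3.878

OR_MH = Σ(aᵢdᵢ/nᵢ) / Σ(bᵢcᵢ/nᵢ), where nᵢ is the stratum total.
Stratum 1 (≤ High school): n = 490; a·d/n = 67·180/490 = 24.6122; b·c/n = 219·24/490 = 10.7265
Stratum 2 (Some college): n = 561; a·d/n = 250·154/561 = 68.6275; b·c/n = 109·48/561 = 9.3262
Stratum 3 (≥ Bachelor's): n = 492; a·d/n = 15·361/492 = 11.0061; b·c/n = 60·56/492 = 6.8293
OR_MH = (24.6122 + 68.6275 + 11.0061) / (10.7265 + 9.3262 + 6.8293) = 104.2458 / 26.8820 = 3.87790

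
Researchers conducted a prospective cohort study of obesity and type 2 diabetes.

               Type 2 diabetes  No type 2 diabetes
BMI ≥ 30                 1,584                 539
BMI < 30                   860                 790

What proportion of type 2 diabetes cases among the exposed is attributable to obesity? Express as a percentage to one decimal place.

Cells: a = 1584, b = 539, c = 860, d = 790.
Risk in exposed = 1584/2123 = 0.74611; risk in unexposed = 860/1650 = 0.52121.
RR = 0.74611/0.52121 = 1.43150
AR% = (RR − 1)/RR × 100 = (1.43150 − 1)/1.43150 × 100 = 30.1431%

30.1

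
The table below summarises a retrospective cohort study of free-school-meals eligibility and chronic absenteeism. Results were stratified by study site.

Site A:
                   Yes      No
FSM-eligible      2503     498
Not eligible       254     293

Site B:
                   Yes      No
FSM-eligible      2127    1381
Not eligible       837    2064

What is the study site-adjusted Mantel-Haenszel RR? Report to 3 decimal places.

2.004

RR_MH = Σ(aᵢ·n₀ᵢ/nᵢ) / Σ(cᵢ·n₁ᵢ/nᵢ), with n₁ᵢ = aᵢ+bᵢ (exposed), n₀ᵢ = cᵢ+dᵢ (unexposed), nᵢ = n₁ᵢ+n₀ᵢ.
Stratum 1 (Site A): n₁ = 3001, n₀ = 547, n = 3548; a·n₀/n = 2503·547/3548 = 385.8909; c·n₁/n = 254·3001/3548 = 214.8405
Stratum 2 (Site B): n₁ = 3508, n₀ = 2901, n = 6409; a·n₀/n = 2127·2901/6409 = 962.7753; c·n₁/n = 837·3508/6409 = 458.1364
RR_MH = (385.8909 + 962.7753) / (214.8405 + 458.1364) = 1348.6662 / 672.9768 = 2.00403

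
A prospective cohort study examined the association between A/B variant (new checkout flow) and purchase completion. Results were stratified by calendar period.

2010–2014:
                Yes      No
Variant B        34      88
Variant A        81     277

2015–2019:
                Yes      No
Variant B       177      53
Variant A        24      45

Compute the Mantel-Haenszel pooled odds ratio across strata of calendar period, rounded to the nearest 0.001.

2.421

OR_MH = Σ(aᵢdᵢ/nᵢ) / Σ(bᵢcᵢ/nᵢ), where nᵢ is the stratum total.
Stratum 1 (2010–2014): n = 480; a·d/n = 34·277/480 = 19.6208; b·c/n = 88·81/480 = 14.8500
Stratum 2 (2015–2019): n = 299; a·d/n = 177·45/299 = 26.6388; b·c/n = 53·24/299 = 4.2542
OR_MH = (19.6208 + 26.6388) / (14.8500 + 4.2542) = 46.2596 / 19.1042 = 2.42144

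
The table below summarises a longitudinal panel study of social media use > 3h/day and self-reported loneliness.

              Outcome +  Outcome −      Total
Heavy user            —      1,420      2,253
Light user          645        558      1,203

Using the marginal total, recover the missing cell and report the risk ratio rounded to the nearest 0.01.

The missing cell is in the exposed row: 2253 − 1420 = 833.
So a = 833, b = 1420, c = 645, d = 558.
RR = [a/(a+b)] / [c/(c+d)] = (833/2253) / (645/1203) = 0.36973/0.53616 = 0.68959

0.69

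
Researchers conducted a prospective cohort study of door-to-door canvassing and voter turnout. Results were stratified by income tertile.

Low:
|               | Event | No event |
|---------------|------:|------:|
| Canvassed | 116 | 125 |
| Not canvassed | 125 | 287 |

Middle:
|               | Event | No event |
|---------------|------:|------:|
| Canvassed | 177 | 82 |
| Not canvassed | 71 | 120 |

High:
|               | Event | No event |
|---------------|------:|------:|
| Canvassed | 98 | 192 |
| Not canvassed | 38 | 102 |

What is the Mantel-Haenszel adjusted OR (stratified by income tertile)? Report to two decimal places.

2.26

OR_MH = Σ(aᵢdᵢ/nᵢ) / Σ(bᵢcᵢ/nᵢ), where nᵢ is the stratum total.
Stratum 1 (Low): n = 653; a·d/n = 116·287/653 = 50.9832; b·c/n = 125·125/653 = 23.9280
Stratum 2 (Middle): n = 450; a·d/n = 177·120/450 = 47.2000; b·c/n = 82·71/450 = 12.9378
Stratum 3 (High): n = 430; a·d/n = 98·102/430 = 23.2465; b·c/n = 192·38/430 = 16.9674
OR_MH = (50.9832 + 47.2000 + 23.2465) / (23.9280 + 12.9378 + 16.9674) = 121.4297 / 53.8332 = 2.25566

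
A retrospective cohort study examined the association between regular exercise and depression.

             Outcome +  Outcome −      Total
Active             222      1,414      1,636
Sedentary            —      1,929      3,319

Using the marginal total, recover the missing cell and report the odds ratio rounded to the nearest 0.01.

0.22

The missing cell is in the unexposed row: 3319 − 1929 = 1390.
So a = 222, b = 1414, c = 1390, d = 1929.
OR = (a·d)/(b·c) = (222 × 1929) / (1414 × 1390) = 428238 / 1965460 = 0.21788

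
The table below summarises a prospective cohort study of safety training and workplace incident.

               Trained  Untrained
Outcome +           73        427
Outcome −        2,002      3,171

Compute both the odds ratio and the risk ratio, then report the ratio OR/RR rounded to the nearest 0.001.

Reading the table with exposure as columns: a = 73 (Trained, case), b = 2002 (Trained, non-case), c = 427 (Untrained, case), d = 3171.
OR = (73·3171)/(2002·427) = 231483/854854 = 0.27079
Risk in exposed = 73/2075 = 0.03518; risk in unexposed = 427/3598 = 0.11868; RR = 0.29644
OR/RR = 0.27079 / 0.29644 = 0.91346
The outcome is not rare, so the OR lies further from 1 than the RR.

0.913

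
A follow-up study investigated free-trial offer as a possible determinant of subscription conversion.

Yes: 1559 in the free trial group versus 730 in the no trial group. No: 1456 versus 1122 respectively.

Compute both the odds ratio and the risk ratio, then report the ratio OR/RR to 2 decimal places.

From the description: a = 1559, b = 1456, c = 730, d = 1122.
OR = (1559·1122)/(1456·730) = 1749198/1062880 = 1.64572
Risk in exposed = 1559/3015 = 0.51708; risk in unexposed = 730/1852 = 0.39417; RR = 1.31183
OR/RR = 1.64572 / 1.31183 = 1.25452
The outcome is not rare, so the OR lies further from 1 than the RR.

1.25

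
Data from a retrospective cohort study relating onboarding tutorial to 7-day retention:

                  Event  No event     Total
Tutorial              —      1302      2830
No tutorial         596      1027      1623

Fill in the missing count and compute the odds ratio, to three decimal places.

2.022

The missing cell is in the exposed row: 2830 − 1302 = 1528.
So a = 1528, b = 1302, c = 596, d = 1027.
OR = (a·d)/(b·c) = (1528 × 1027) / (1302 × 596) = 1569256 / 775992 = 2.02226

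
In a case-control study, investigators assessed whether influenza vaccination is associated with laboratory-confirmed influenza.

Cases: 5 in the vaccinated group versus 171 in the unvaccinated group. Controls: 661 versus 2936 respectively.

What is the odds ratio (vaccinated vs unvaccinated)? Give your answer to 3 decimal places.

From the description: a = 5, b = 661, c = 171, d = 2936.
OR = (a·d)/(b·c) = (5 × 2936) / (661 × 171) = 14680 / 113031 = 0.12988
Exposure is associated with lower odds of laboratory-confirmed influenza (OR = 0.13 < 1).

0.130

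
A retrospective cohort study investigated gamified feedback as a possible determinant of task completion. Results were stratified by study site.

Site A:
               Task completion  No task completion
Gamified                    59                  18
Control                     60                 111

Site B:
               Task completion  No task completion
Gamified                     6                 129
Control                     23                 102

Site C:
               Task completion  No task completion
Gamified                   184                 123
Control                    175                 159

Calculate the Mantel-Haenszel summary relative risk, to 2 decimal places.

RR_MH = Σ(aᵢ·n₀ᵢ/nᵢ) / Σ(cᵢ·n₁ᵢ/nᵢ), with n₁ᵢ = aᵢ+bᵢ (exposed), n₀ᵢ = cᵢ+dᵢ (unexposed), nᵢ = n₁ᵢ+n₀ᵢ.
Stratum 1 (Site A): n₁ = 77, n₀ = 171, n = 248; a·n₀/n = 59·171/248 = 40.6815; c·n₁/n = 60·77/248 = 18.6290
Stratum 2 (Site B): n₁ = 135, n₀ = 125, n = 260; a·n₀/n = 6·125/260 = 2.8846; c·n₁/n = 23·135/260 = 11.9423
Stratum 3 (Site C): n₁ = 307, n₀ = 334, n = 641; a·n₀/n = 184·334/641 = 95.8752; c·n₁/n = 175·307/641 = 83.8144
RR_MH = (40.6815 + 2.8846 + 95.8752) / (18.6290 + 11.9423 + 83.8144) = 139.4413 / 114.3857 = 1.21904

1.22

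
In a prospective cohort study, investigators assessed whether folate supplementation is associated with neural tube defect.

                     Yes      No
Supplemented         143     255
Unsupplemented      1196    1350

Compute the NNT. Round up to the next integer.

Risk in treated group = 143/398 = 0.35930; risk in control = 1196/2546 = 0.46976.
Absolute risk reduction = 0.46976 − 0.35930 = 0.11046
NNT = 1 / ARR = 1 / 0.11046 = 9.053 → round up → 10

10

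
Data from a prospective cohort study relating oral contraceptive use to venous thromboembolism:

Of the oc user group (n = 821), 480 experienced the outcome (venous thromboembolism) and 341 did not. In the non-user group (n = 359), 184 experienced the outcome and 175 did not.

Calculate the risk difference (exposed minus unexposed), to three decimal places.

From the description: a = 480, b = 341, c = 184, d = 175.
Risk in exposed = 480/821 = 0.584653; risk in unexposed = 184/359 = 0.512535.
Risk difference = 0.584653 − 0.512535 = 0.072118

0.072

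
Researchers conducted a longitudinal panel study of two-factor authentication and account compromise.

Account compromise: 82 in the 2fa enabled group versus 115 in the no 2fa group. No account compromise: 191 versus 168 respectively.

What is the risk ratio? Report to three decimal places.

From the description: a = 82, b = 191, c = 115, d = 168.
Risk in exposed = 82/273 = 0.30037; risk in unexposed = 115/283 = 0.40636.
RR = 0.30037 / 0.40636 = 0.73916
The risk is 26% lower among the exposed than among the unexposed.

0.739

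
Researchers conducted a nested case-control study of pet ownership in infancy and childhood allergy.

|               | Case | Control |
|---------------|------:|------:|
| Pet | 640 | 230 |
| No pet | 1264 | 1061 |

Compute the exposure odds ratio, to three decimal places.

Cells: a = 640, b = 230, c = 1264, d = 1061.
OR = (a·d)/(b·c) = (640 × 1061) / (230 × 1264) = 679040 / 290720 = 2.33572
The odds of childhood allergy are about 2.34 times as high in the pet group.

2.336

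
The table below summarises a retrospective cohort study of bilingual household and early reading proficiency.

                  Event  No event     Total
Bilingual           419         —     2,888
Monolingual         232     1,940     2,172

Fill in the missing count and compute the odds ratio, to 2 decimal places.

1.42

The missing cell is in the exposed row: 2888 − 419 = 2469.
So a = 419, b = 2469, c = 232, d = 1940.
OR = (a·d)/(b·c) = (419 × 1940) / (2469 × 232) = 812860 / 572808 = 1.41908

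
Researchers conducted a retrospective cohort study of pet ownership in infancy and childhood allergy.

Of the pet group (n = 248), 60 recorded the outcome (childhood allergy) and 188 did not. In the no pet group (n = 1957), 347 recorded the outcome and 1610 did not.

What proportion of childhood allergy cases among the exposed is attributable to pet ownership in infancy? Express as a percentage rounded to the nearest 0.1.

From the description: a = 60, b = 188, c = 347, d = 1610.
Risk in exposed = 60/248 = 0.24194; risk in unexposed = 347/1957 = 0.17731.
RR = 0.24194/0.17731 = 1.36446
AR% = (RR − 1)/RR × 100 = (1.36446 − 1)/1.36446 × 100 = 26.7110%

26.7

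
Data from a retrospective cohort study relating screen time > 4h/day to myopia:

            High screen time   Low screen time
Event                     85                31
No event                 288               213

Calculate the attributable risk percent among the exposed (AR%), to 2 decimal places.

Reading the table with exposure as columns: a = 85 (High screen time, case), b = 288 (High screen time, non-case), c = 31 (Low screen time, case), d = 213.
Risk in exposed = 85/373 = 0.22788; risk in unexposed = 31/244 = 0.12705.
RR = 0.22788/0.12705 = 1.79365
AR% = (RR − 1)/RR × 100 = (1.79365 − 1)/1.79365 × 100 = 44.2478%

44.25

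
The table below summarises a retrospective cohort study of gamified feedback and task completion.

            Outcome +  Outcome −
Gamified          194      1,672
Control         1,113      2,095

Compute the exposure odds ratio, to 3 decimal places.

Cells: a = 194, b = 1672, c = 1113, d = 2095.
OR = (a·d)/(b·c) = (194 × 2095) / (1672 × 1113) = 406430 / 1860936 = 0.21840
Exposure is associated with lower odds of task completion (OR = 0.22 < 1).

0.218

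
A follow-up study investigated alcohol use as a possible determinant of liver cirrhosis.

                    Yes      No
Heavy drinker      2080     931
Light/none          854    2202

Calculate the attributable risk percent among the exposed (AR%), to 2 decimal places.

59.55

Cells: a = 2080, b = 931, c = 854, d = 2202.
Risk in exposed = 2080/3011 = 0.69080; risk in unexposed = 854/3056 = 0.27945.
RR = 0.69080/0.27945 = 2.47200
AR% = (RR − 1)/RR × 100 = (2.47200 − 1)/2.47200 × 100 = 59.5469%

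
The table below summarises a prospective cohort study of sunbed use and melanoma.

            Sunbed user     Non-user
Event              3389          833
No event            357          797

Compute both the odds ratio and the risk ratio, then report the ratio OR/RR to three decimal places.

5.131

Reading the table with exposure as columns: a = 3389 (Sunbed user, case), b = 357 (Sunbed user, non-case), c = 833 (Non-user, case), d = 797.
OR = (3389·797)/(357·833) = 2701033/297381 = 9.08274
Risk in exposed = 3389/3746 = 0.90470; risk in unexposed = 833/1630 = 0.51104; RR = 1.77030
OR/RR = 9.08274 / 1.77030 = 5.13063
The outcome is not rare, so the OR lies further from 1 than the RR.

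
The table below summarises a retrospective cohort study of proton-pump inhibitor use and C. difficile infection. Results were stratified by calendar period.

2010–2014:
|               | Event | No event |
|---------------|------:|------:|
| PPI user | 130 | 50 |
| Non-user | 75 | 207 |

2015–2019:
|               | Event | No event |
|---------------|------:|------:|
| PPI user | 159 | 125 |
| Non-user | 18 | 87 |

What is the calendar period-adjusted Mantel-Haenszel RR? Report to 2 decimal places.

RR_MH = Σ(aᵢ·n₀ᵢ/nᵢ) / Σ(cᵢ·n₁ᵢ/nᵢ), with n₁ᵢ = aᵢ+bᵢ (exposed), n₀ᵢ = cᵢ+dᵢ (unexposed), nᵢ = n₁ᵢ+n₀ᵢ.
Stratum 1 (2010–2014): n₁ = 180, n₀ = 282, n = 462; a·n₀/n = 130·282/462 = 79.3506; c·n₁/n = 75·180/462 = 29.2208
Stratum 2 (2015–2019): n₁ = 284, n₀ = 105, n = 389; a·n₀/n = 159·105/389 = 42.9177; c·n₁/n = 18·284/389 = 13.1414
RR_MH = (79.3506 + 42.9177) / (29.2208 + 13.1414) = 122.2684 / 42.3622 = 2.88626

2.89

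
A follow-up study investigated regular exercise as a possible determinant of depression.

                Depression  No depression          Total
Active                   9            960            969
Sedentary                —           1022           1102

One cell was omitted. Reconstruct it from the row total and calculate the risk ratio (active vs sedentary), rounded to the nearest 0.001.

0.128

The missing cell is in the unexposed row: 1102 − 1022 = 80.
So a = 9, b = 960, c = 80, d = 1022.
RR = [a/(a+b)] / [c/(c+d)] = (9/969) / (80/1102) = 0.00929/0.07260 = 0.12794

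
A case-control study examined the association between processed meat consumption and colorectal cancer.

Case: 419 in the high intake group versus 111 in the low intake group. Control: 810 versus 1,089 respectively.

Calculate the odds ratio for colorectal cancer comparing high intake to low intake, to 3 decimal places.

5.075

From the description: a = 419, b = 810, c = 111, d = 1089.
OR = (a·d)/(b·c) = (419 × 1089) / (810 × 111) = 456291 / 89910 = 5.07497
The odds of colorectal cancer are about 5.07 times as high in the high intake group.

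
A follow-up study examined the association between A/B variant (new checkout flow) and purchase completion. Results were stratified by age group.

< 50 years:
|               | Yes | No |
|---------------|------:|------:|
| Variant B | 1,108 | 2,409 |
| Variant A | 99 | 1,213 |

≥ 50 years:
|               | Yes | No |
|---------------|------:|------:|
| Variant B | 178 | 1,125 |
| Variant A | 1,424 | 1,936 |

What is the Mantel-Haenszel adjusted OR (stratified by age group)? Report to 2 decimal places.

OR_MH = Σ(aᵢdᵢ/nᵢ) / Σ(bᵢcᵢ/nᵢ), where nᵢ is the stratum total.
Stratum 1 (< 50 years): n = 4829; a·d/n = 1108·1213/4829 = 278.3193; b·c/n = 2409·99/4829 = 49.3872
Stratum 2 (≥ 50 years): n = 4663; a·d/n = 178·1936/4663 = 73.9026; b·c/n = 1125·1424/4663 = 343.5557
OR_MH = (278.3193 + 73.9026) / (49.3872 + 343.5557) = 352.2220 / 392.9429 = 0.89637

0.90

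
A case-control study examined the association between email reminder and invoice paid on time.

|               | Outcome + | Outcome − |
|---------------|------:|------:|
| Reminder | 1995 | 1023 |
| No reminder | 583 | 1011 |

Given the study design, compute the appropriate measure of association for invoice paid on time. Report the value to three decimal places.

Cells: a = 1995, b = 1023, c = 583, d = 1011.
This is a case-control study: participants were sampled on outcome status, so risks in the source population cannot be estimated directly — relative risk is not valid here. The odds ratio is the appropriate measure.
OR = (a·d)/(b·c) = (1995 × 1011) / (1023 × 583) = 2016945 / 596409 = 3.38182

3.382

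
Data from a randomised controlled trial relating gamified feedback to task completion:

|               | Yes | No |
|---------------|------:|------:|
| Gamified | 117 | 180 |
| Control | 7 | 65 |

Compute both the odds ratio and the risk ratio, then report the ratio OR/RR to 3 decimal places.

1.490

Cells: a = 117, b = 180, c = 7, d = 65.
OR = (117·65)/(180·7) = 7605/1260 = 6.03571
Risk in exposed = 117/297 = 0.39394; risk in unexposed = 7/72 = 0.09722; RR = 4.05195
OR/RR = 6.03571 / 4.05195 = 1.48958
The outcome is not rare, so the OR lies further from 1 than the RR.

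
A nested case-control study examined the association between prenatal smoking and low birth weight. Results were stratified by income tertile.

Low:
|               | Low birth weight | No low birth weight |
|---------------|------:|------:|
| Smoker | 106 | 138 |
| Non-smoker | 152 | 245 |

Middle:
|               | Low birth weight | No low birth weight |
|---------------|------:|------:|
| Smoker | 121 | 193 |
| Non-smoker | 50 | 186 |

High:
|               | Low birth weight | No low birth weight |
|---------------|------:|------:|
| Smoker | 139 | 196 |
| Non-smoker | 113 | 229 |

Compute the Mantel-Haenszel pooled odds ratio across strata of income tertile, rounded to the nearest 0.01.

1.55

OR_MH = Σ(aᵢdᵢ/nᵢ) / Σ(bᵢcᵢ/nᵢ), where nᵢ is the stratum total.
Stratum 1 (Low): n = 641; a·d/n = 106·245/641 = 40.5148; b·c/n = 138·152/641 = 32.7239
Stratum 2 (Middle): n = 550; a·d/n = 121·186/550 = 40.9200; b·c/n = 193·50/550 = 17.5455
Stratum 3 (High): n = 677; a·d/n = 139·229/677 = 47.0177; b·c/n = 196·113/677 = 32.7149
OR_MH = (40.5148 + 40.9200 + 47.0177) / (32.7239 + 17.5455 + 32.7149) = 128.4525 / 82.9842 = 1.54791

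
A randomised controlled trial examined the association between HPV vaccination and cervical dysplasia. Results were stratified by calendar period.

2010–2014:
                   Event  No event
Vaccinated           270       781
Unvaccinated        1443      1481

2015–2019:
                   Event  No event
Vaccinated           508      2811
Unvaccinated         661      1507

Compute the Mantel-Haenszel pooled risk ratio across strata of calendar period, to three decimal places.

RR_MH = Σ(aᵢ·n₀ᵢ/nᵢ) / Σ(cᵢ·n₁ᵢ/nᵢ), with n₁ᵢ = aᵢ+bᵢ (exposed), n₀ᵢ = cᵢ+dᵢ (unexposed), nᵢ = n₁ᵢ+n₀ᵢ.
Stratum 1 (2010–2014): n₁ = 1051, n₀ = 2924, n = 3975; a·n₀/n = 270·2924/3975 = 198.6113; c·n₁/n = 1443·1051/3975 = 381.5328
Stratum 2 (2015–2019): n₁ = 3319, n₀ = 2168, n = 5487; a·n₀/n = 508·2168/5487 = 200.7188; c·n₁/n = 661·3319/5487 = 399.8285
RR_MH = (198.6113 + 200.7188) / (381.5328 + 399.8285) = 399.3301 / 781.3613 = 0.51107

0.511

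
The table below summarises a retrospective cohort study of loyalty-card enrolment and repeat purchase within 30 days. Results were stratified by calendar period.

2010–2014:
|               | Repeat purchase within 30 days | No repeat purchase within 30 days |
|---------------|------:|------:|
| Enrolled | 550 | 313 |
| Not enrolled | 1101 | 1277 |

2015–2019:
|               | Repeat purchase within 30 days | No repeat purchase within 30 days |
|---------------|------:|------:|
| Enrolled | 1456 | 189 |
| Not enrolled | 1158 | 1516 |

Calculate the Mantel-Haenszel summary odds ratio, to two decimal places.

4.64

OR_MH = Σ(aᵢdᵢ/nᵢ) / Σ(bᵢcᵢ/nᵢ), where nᵢ is the stratum total.
Stratum 1 (2010–2014): n = 3241; a·d/n = 550·1277/3241 = 216.7078; b·c/n = 313·1101/3241 = 106.3292
Stratum 2 (2015–2019): n = 4319; a·d/n = 1456·1516/4319 = 511.0665; b·c/n = 189·1158/4319 = 50.6742
OR_MH = (216.7078 + 511.0665) / (106.3292 + 50.6742) = 727.7743 / 157.0034 = 4.63540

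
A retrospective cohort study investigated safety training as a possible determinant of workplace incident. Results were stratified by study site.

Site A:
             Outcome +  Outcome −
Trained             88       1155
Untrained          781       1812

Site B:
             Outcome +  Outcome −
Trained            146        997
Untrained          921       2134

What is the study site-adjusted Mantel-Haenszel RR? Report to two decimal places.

0.33

RR_MH = Σ(aᵢ·n₀ᵢ/nᵢ) / Σ(cᵢ·n₁ᵢ/nᵢ), with n₁ᵢ = aᵢ+bᵢ (exposed), n₀ᵢ = cᵢ+dᵢ (unexposed), nᵢ = n₁ᵢ+n₀ᵢ.
Stratum 1 (Site A): n₁ = 1243, n₀ = 2593, n = 3836; a·n₀/n = 88·2593/3836 = 59.4849; c·n₁/n = 781·1243/3836 = 253.0717
Stratum 2 (Site B): n₁ = 1143, n₀ = 3055, n = 4198; a·n₀/n = 146·3055/4198 = 106.2482; c·n₁/n = 921·1143/4198 = 250.7630
RR_MH = (59.4849 + 106.2482) / (253.0717 + 250.7630) = 165.7331 / 503.8347 = 0.32894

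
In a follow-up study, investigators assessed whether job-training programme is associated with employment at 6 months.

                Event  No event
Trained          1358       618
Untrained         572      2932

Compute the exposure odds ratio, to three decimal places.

Cells: a = 1358, b = 618, c = 572, d = 2932.
OR = (a·d)/(b·c) = (1358 × 2932) / (618 × 572) = 3981656 / 353496 = 11.26365
The odds of employment at 6 months are about 11.26 times as high in the trained group.

11.264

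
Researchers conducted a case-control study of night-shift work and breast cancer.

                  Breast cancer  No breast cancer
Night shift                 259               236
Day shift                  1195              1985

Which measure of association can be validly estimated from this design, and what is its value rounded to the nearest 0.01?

1.82

Cells: a = 259, b = 236, c = 1195, d = 1985.
This is a case-control study: participants were sampled on outcome status, so risks in the source population cannot be estimated directly — relative risk is not valid here. The odds ratio is the appropriate measure.
OR = (a·d)/(b·c) = (259 × 1985) / (236 × 1195) = 514115 / 282020 = 1.82297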